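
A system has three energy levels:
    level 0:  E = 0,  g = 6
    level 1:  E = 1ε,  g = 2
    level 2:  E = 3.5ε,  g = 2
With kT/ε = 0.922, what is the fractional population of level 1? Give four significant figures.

Eᵢ/kT = 0, 1.08460, 3.79610.
Z = Σ gᵢe^(−Eᵢ/kT) = 6·e^(−0) + 2·e^(−1.08460) + 2·e^(−3.79610) = 6.00000 + 0.676074 + 0.0449164 = 6.72099.
P₁ = g₁ e^(−E₁/kT) / Z = 0.676074/6.72099 = 0.1006.

0.1006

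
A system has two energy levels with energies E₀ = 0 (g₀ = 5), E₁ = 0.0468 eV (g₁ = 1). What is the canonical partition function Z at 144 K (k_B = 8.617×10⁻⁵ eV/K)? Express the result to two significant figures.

k_BT = 8.617×10⁻⁵ × 144 K = 0.01241 eV.
Eᵢ/kT = 0, 3.771.
Z = Σ gᵢe^(−Eᵢ/kT) = 5·e^(−0) + 1·e^(−3.771) = 5.000 + 0.02303 = 5.023.

Z = 5.0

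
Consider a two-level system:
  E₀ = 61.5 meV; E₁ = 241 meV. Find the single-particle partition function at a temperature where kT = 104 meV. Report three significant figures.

Z = 0.652

Eᵢ/kT = 0.59135, 2.3173.
Z = Σ e^(−Eᵢ/kT) = e^(−0.59135) + e^(−2.3173) = 0.55358 + 0.098539 = 0.65212.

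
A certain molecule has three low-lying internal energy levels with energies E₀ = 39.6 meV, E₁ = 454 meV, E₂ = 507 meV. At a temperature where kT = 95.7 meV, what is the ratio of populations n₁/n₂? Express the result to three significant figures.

n₁/n₂ = exp[−(E₁−E₂)/kT] = exp(−(-53 meV)/(95.7 meV)) = exp(0.55381) = 1.74.

1.74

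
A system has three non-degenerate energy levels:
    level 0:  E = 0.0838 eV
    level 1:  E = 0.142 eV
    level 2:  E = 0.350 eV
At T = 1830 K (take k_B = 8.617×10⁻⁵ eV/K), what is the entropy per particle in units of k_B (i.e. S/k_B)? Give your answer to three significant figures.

0.932

k_BT = 8.617×10⁻⁵ × 1830 K = 0.15769 eV.
Eᵢ/kT = 0.53142, 0.90050, 2.2195.
Z = Σ e^(−Eᵢ/kT) = e^(−0.53142) + e^(−0.90050) + e^(−2.2195) = 0.58777 + 0.40637 + 0.10866 = 1.1028.
⟨E⟩ = Σ EᵢPᵢ = 0.13148 eV.
S/k_B = ln Z + ⟨E⟩/kT = ln(1.1028) + 0.13148/0.15769 = 0.097852 + 0.83379 = 0.932.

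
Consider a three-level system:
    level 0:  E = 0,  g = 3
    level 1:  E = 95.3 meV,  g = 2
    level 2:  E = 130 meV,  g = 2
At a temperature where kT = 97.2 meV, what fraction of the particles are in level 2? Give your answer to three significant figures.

Eᵢ/kT = 0, 0.98045, 1.3374.
Z = Σ gᵢe^(−Eᵢ/kT) = 3·e^(−0) + 2·e^(−0.98045) + 2·e^(−1.3374) = 3.0000 + 0.75028 + 0.52505 = 4.2753.
P₂ = g₂ e^(−E₂/kT) / Z = 0.52505/4.2753 = 0.123.

0.123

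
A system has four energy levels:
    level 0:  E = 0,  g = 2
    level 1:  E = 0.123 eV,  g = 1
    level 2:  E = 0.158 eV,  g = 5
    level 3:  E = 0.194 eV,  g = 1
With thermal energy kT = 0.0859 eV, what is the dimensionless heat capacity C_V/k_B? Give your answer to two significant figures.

Eᵢ/kT = 0, 1.432, 1.839, 2.258.
Z = Σ gᵢe^(−Eᵢ/kT) = 2·e^(−0) + 1·e^(−1.432) + 5·e^(−1.839) + 1·e^(−2.258) = 2.000 + 0.2388 + 0.7949 + 0.1046 = 3.138.
⟨E⟩ = 0.05585 eV, ⟨E²⟩ = 0.008730 eV².
C_V/k_B = (⟨E²⟩ − ⟨E⟩²)/(kT)² = (0.008730 − 0.003119)/0.007379 = 0.76.

0.76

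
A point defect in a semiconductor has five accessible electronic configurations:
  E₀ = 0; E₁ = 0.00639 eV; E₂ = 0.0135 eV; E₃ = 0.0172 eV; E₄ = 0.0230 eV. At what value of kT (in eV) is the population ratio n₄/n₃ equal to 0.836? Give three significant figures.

n₄/n₃ = exp[−(E₄−E₃)/kT] = 0.836.
⇒ (E₄−E₃)/kT = ln(1/0.836) = ln(1.1962) = 0.17915.
kT = 0.0058 eV / 0.17915 = 0.0324 eV.

0.0324 eV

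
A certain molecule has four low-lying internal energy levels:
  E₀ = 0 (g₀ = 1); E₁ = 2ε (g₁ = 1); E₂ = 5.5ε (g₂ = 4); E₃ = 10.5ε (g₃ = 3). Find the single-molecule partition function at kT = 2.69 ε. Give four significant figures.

Z = 2.054

Eᵢ/kT = 0, 0.743494, 2.04461, 3.90335.
Z = Σ gᵢe^(−Eᵢ/kT) = 1·e^(−0) + 1·e^(−0.743494) + 4·e^(−2.04461) + 3·e^(−3.90335) = 1.00000 + 0.475450 + 0.517723 + 0.0605226 = 2.05370.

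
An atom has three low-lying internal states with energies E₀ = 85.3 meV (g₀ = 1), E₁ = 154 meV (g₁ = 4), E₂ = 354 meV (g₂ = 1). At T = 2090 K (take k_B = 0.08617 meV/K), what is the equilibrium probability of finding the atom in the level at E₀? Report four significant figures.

0.2528

k_BT = 0.08617 × 2090 K = 180.095 meV.
Eᵢ/kT = 0.473639, 0.855104, 1.96563.
Z = Σ gᵢe^(−Eᵢ/kT) = 1·e^(−0.473639) + 4·e^(−0.855104) + 1·e^(−1.96563) = 0.622732 + 1.70096 + 0.140068 = 2.46376.
P₀ = g₀ e^(−E₀/kT) / Z = 0.622732/2.46376 = 0.2528.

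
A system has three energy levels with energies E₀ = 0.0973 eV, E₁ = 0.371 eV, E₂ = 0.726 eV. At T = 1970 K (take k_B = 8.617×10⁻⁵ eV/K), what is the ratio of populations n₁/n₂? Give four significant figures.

8.095

k_BT = 8.617×10⁻⁵ × 1970 K = 0.169755 eV.
n₁/n₂ = exp[−(E₁−E₂)/kT] = exp(−(-0.355 eV)/(0.169755 eV)) = exp(2.09125) = 8.095.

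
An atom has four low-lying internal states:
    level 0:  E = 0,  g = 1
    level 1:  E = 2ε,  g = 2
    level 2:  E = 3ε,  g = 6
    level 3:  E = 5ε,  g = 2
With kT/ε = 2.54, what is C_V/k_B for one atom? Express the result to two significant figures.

0.32

Eᵢ/kT = 0, 0.7874, 1.181, 1.969.
Z = Σ gᵢe^(−Eᵢ/kT) = 1·e^(−0) + 2·e^(−0.7874) + 6·e^(−1.181) + 2·e^(−1.969) = 1.000 + 0.9101 + 1.842 + 0.2792 = 4.031.
⟨E⟩ = 2.169 ε, ⟨E²⟩ = 6.747 ε².
C_V/k_B = (⟨E²⟩ − ⟨E⟩²)/(kT)² = (6.747 − 4.705)/6.452 = 0.32.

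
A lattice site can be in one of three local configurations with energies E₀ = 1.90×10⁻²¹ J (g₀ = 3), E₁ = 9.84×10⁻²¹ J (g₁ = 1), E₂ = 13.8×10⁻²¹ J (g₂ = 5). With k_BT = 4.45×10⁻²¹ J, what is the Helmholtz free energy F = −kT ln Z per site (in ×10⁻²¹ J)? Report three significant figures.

Eᵢ/kT = 0.42697, 2.2112, 3.1011.
Z = Σ gᵢe^(−Eᵢ/kT) = 3·e^(−0.42697) + 1·e^(−2.2112) + 5·e^(−3.1011) = 1.9574 + 0.10957 + 0.22500 = 2.2920.
F = −kT ln Z = −4.45 × ln(2.2920) = −4.45 × 0.82942 = -3.69 ×10⁻²¹ J.

-3.69 ×10⁻²¹ J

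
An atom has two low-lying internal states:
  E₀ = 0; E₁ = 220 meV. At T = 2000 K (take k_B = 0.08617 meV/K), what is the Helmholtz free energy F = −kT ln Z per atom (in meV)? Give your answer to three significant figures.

-42.4 meV

k_BT = 0.08617 × 2000 K = 172.34 meV.
Eᵢ/kT = 0, 1.2765.
Z = Σ e^(−Eᵢ/kT) = e^(−0) + e^(−1.2765) = 1.0000 + 0.27901 = 1.2790.
F = −kT ln Z = −172.34 × ln(1.2790) = −172.34 × 0.24608 = -42.4 meV.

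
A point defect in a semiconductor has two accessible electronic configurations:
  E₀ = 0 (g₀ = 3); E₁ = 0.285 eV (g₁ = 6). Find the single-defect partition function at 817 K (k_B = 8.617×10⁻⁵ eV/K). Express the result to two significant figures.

k_BT = 8.617×10⁻⁵ × 817 K = 0.07040 eV.
Eᵢ/kT = 0, 4.048.
Z = Σ gᵢe^(−Eᵢ/kT) = 3·e^(−0) + 6·e^(−4.048) = 3.000 + 0.1047 = 3.105.

Z = 3.1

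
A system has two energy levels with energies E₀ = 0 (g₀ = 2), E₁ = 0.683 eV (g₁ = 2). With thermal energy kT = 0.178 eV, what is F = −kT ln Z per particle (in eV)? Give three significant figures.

Eᵢ/kT = 0, 3.8371.
Z = Σ gᵢe^(−Eᵢ/kT) = 2·e^(−0) + 2·e^(−3.8371) = 2.0000 + 0.043112 = 2.0431.
F = −kT ln Z = −0.178 × ln(2.0431) = −0.178 × 0.71447 = -0.127 eV.

-0.127 eV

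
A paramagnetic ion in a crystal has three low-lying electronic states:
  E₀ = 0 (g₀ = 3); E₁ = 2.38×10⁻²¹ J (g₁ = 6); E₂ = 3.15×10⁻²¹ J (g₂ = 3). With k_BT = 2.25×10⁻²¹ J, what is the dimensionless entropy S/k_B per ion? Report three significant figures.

Eᵢ/kT = 0, 1.0578, 1.4000.
Z = Σ gᵢe^(−Eᵢ/kT) = 3·e^(−0) + 6·e^(−1.0578) + 3·e^(−1.4000) = 3.0000 + 2.0833 + 0.73979 = 5.8231.
⟨E⟩ = Σ EᵢPᵢ = 1.2517 ×10⁻²¹ J.
S/k_B = ln Z + ⟨E⟩/kT = ln(5.8231) + 1.2517/2.25 = 1.7618 + 0.55631 = 2.32.

2.32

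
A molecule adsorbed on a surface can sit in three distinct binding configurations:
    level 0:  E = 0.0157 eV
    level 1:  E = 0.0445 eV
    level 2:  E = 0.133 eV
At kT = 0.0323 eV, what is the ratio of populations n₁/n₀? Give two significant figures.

0.41

n₁/n₀ = exp[−(E₁−E₀)/kT] = exp(−(0.0288 eV)/(0.0323 eV)) = exp(-0.8916) = 0.41.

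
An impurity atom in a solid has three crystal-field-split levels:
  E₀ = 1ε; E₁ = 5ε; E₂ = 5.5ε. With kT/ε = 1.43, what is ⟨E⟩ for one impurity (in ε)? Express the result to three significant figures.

1.40 ε

Eᵢ/kT = 0.69930, 3.4965, 3.8462.
Z = Σ e^(−Eᵢ/kT) = e^(−0.69930) + e^(−3.4965) + e^(−3.8462) = 0.49693 + 0.030303 + 0.021361 = 0.54859.
⟨E⟩ = Σ Eᵢ e^(−Eᵢ/kT) / Z = (1·0.49693 + 5·0.030303 + 5.5·0.021361) / 0.54859 = 1.40 ε.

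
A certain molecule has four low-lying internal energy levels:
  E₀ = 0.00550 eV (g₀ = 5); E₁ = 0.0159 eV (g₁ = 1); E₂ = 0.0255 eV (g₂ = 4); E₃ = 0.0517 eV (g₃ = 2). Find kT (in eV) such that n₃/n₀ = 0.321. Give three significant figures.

0.210 eV

n₃/n₀ = (g₃/g₀) exp[−(E₃−E₀)/kT] = 0.321.
⇒ (E₃−E₀)/kT = ln((2/5)/0.321) = ln(1.2461) = 0.22002.
kT = 0.04620 eV / 0.22002 = 0.210 eV.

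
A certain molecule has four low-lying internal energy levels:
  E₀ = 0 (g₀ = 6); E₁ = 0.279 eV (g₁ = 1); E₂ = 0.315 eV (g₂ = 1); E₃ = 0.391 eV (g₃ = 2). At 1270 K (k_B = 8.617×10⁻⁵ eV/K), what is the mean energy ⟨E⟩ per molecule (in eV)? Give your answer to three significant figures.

0.00993 eV

k_BT = 8.617×10⁻⁵ × 1270 K = 0.10944 eV.
Eᵢ/kT = 0, 2.5493, 2.8783, 3.5727.
Z = Σ gᵢe^(−Eᵢ/kT) = 6·e^(−0) + 1·e^(−2.5493) + 1·e^(−2.8783) + 2·e^(−3.5727) = 6.0000 + 0.078136 + 0.056230 + 0.056160 = 6.1905.
⟨E⟩ = Σ Eᵢ gᵢe^(−Eᵢ/kT) / Z = (0·6.0000 + 0.279·0.078136 + 0.315·0.056230 + 0.391·0.056160) / 6.1905 = 0.00993 eV.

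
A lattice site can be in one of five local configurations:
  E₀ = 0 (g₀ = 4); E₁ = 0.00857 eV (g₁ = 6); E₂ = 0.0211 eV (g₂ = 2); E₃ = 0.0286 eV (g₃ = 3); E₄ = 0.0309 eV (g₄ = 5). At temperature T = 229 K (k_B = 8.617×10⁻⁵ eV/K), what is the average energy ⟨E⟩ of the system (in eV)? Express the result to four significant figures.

k_BT = 8.617×10⁻⁵ × 229 K = 0.0197329 eV.
Eᵢ/kT = 0, 0.434300, 1.06928, 1.44936, 1.56591.
Z = Σ gᵢe^(−Eᵢ/kT) = 4·e^(−0) + 6·e^(−0.434300) + 2·e^(−1.06928) + 3·e^(−1.44936) + 5·e^(−1.56591) = 4.00000 + 3.88631 + 0.686511 + 0.704161 + 1.04449 = 10.3215.
⟨E⟩ = Σ Eᵢ gᵢe^(−Eᵢ/kT) / Z = (0·4.00000 + 0.00857·3.88631 + 0.0211·0.686511 + 0.0286·0.704161 + 0.0309·1.04449) / 10.3215 = 0.009708 eV.

0.009708 eV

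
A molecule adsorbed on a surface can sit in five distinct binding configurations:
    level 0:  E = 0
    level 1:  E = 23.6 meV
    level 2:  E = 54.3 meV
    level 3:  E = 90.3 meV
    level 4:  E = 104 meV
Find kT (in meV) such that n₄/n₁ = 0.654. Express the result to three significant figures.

n₄/n₁ = exp[−(E₄−E₁)/kT] = 0.654.
⇒ (E₄−E₁)/kT = ln(1/0.654) = ln(1.5291) = 0.42468.
kT = 80.4 meV / 0.42468 = 189 meV.

189 meV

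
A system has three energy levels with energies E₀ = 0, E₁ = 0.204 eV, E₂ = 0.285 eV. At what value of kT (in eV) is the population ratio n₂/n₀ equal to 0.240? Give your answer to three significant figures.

n₂/n₀ = exp[−(E₂−E₀)/kT] = 0.240.
⇒ (E₂−E₀)/kT = ln(1/0.240) = ln(4.1667) = 1.4271.
kT = 0.285 eV / 1.4271 = 0.200 eV.

0.200 eV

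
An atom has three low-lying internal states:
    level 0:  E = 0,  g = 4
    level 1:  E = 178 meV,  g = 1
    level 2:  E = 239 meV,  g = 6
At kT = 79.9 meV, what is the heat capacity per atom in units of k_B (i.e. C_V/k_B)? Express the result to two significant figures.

Eᵢ/kT = 0, 2.228, 2.991.
Z = Σ gᵢe^(−Eᵢ/kT) = 4·e^(−0) + 1·e^(−2.228) + 6·e^(−2.991) = 4.000 + 0.1077 + 0.3014 = 4.409.
⟨E⟩ = 20.69 meV, ⟨E²⟩ = 4679 meV².
C_V/k_B = (⟨E²⟩ − ⟨E⟩²)/(kT)² = (4679 − 428.1)/6384 = 0.67.

0.67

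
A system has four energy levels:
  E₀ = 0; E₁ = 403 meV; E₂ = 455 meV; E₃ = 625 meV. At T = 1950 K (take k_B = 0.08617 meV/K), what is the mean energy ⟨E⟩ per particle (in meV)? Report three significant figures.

69.5 meV

k_BT = 0.08617 × 1950 K = 168.03 meV.
Eᵢ/kT = 0, 2.3984, 2.7078, 3.7196.
Z = Σ e^(−Eᵢ/kT) = e^(−0) + e^(−2.3984) + e^(−2.7078) + e^(−3.7196) = 1.0000 + 0.090863 + 0.066683 + 0.024244 = 1.1818.
⟨E⟩ = Σ Eᵢ e^(−Eᵢ/kT) / Z = (0·1.0000 + 403·0.090863 + 455·0.066683 + 625·0.024244) / 1.1818 = 69.5 meV.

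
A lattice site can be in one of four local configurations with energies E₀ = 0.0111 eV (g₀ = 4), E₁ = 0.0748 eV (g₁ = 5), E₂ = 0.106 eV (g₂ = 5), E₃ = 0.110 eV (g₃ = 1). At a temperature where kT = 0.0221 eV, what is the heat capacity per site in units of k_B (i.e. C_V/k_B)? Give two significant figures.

0.80

Eᵢ/kT = 0.5023, 3.385, 4.796, 4.977.
Z = Σ gᵢe^(−Eᵢ/kT) = 4·e^(−0.5023) + 5·e^(−3.385) + 5·e^(−4.796) + 1·e^(−4.977) = 2.421 + 0.1694 + 0.04131 + 0.006895 = 2.639.
⟨E⟩ = 0.01693 eV, ⟨E²⟩ = 0.0006797 eV².
C_V/k_B = (⟨E²⟩ − ⟨E⟩²)/(kT)² = (0.0006797 − 0.0002866)/0.0004884 = 0.80.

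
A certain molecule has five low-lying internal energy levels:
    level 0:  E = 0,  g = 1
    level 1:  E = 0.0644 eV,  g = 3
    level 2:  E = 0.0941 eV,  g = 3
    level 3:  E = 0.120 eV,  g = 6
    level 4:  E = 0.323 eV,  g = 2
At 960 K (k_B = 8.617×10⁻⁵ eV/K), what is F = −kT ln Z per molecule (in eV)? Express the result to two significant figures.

k_BT = 8.617×10⁻⁵ × 960 K = 0.08272 eV.
Eᵢ/kT = 0, 0.7785, 1.138, 1.451, 3.905.
Z = Σ gᵢe^(−Eᵢ/kT) = 1·e^(−0) + 3·e^(−0.7785) + 3·e^(−1.138) + 6·e^(−1.451) + 2·e^(−3.905) = 1.000 + 1.377 + 0.9614 + 1.406 + 0.04028 = 4.785.
F = −kT ln Z = −0.08272 × ln(4.785) = −0.08272 × 1.565 = -0.13 eV.

-0.13 eV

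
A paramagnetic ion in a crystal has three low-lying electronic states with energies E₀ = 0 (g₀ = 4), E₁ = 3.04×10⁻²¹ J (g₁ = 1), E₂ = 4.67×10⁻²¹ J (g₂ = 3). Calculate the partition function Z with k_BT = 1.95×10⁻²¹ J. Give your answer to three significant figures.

Z = 4.48

Eᵢ/kT = 0, 1.5590, 2.3949.
Z = Σ gᵢe^(−Eᵢ/kT) = 4·e^(−0) + 1·e^(−1.5590) + 3·e^(−2.3949) = 4.0000 + 0.21035 + 0.27355 = 4.4839.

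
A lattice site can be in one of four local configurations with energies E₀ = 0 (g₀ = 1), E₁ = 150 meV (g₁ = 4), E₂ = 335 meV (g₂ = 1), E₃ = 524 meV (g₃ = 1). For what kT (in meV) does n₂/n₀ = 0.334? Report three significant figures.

n₂/n₀ = (g₂/g₀) exp[−(E₂−E₀)/kT] = 0.334.
⇒ (E₂−E₀)/kT = ln((1/1)/0.334) = ln(2.9940) = 1.0966.
kT = 335 meV / 1.0966 = 305 meV.

305 meV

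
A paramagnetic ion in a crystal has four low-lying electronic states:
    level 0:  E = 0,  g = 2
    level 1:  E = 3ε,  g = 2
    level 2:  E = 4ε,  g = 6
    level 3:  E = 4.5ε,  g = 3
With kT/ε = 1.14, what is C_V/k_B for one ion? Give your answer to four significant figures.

1.456

Eᵢ/kT = 0, 2.63158, 3.50877, 3.94737.
Z = Σ gᵢe^(−Eᵢ/kT) = 2·e^(−0) + 2·e^(−2.63158) + 6·e^(−3.50877) + 3·e^(−3.94737) = 2.00000 + 0.143929 + 0.179602 + 0.0579162 = 2.38145.
⟨E⟩ = 0.592420 ε, ⟨E²⟩ = 2.24309 ε².
C_V/k_B = (⟨E²⟩ − ⟨E⟩²)/(kT)² = (2.24309 − 0.350961)/1.29960 = 1.456.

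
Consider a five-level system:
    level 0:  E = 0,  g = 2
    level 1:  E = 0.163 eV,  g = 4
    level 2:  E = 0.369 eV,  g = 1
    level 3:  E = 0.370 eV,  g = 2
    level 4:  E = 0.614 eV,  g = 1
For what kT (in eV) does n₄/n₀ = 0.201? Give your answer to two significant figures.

n₄/n₀ = (g₄/g₀) exp[−(E₄−E₀)/kT] = 0.201.
⇒ (E₄−E₀)/kT = ln((1/2)/0.201) = ln(2.488) = 0.9115.
kT = 0.614 eV / 0.9115 = 0.67 eV.

0.67 eV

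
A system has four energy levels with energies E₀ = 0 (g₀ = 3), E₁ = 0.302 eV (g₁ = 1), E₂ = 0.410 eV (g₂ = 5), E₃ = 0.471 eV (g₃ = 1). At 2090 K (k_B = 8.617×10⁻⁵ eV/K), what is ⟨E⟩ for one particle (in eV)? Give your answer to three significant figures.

k_BT = 8.617×10⁻⁵ × 2090 K = 0.18010 eV.
Eᵢ/kT = 0, 1.6768, 2.2765, 2.6152.
Z = Σ gᵢe^(−Eᵢ/kT) = 3·e^(−0) + 1·e^(−1.6768) + 5·e^(−2.2765) + 1·e^(−2.6152) = 3.0000 + 0.18697 + 0.51321 + 0.073153 = 3.7733.
⟨E⟩ = Σ Eᵢ gᵢe^(−Eᵢ/kT) / Z = (0·3.0000 + 0.302·0.18697 + 0.410·0.51321 + 0.471·0.073153) / 3.7733 = 0.0799 eV.

0.0799 eV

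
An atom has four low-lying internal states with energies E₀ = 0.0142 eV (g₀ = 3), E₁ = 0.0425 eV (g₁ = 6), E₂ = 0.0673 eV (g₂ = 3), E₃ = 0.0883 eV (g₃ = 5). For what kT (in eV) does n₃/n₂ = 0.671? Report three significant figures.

0.0231 eV

n₃/n₂ = (g₃/g₂) exp[−(E₃−E₂)/kT] = 0.671.
⇒ (E₃−E₂)/kT = ln((5/3)/0.671) = ln(2.4839) = 0.90983.
kT = 0.0210 eV / 0.90983 = 0.0231 eV.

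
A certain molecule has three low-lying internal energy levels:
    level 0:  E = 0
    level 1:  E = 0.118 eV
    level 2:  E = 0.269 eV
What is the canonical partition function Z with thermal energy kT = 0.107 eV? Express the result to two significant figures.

Z = 1.4

Eᵢ/kT = 0, 1.103, 2.514.
Z = Σ e^(−Eᵢ/kT) = e^(−0) + e^(−1.103) + e^(−2.514) = 1.000 + 0.3319 + 0.08094 = 1.413.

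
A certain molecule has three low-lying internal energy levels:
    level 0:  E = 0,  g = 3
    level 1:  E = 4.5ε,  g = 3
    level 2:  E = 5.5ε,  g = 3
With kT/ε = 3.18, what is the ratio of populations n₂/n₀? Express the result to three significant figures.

0.177

n₂/n₀ = (g₂/g₀) exp[−(E₂−E₀)/kT] = (3/3) × exp(−(5.5ε)/(3.18ε)) = (3/3) × exp(-1.7296) = 0.177.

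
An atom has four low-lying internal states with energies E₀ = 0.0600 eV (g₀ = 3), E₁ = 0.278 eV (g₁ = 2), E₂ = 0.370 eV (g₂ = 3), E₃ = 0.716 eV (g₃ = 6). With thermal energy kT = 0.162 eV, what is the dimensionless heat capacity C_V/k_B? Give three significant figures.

0.817

Eᵢ/kT = 0.37037, 1.7160, 2.2840, 4.4198.
Z = Σ gᵢe^(−Eᵢ/kT) = 3·e^(−0.37037) + 2·e^(−1.7160) + 3·e^(−2.2840) + 6·e^(−4.4198) = 2.0714 + 0.35957 + 0.30563 + 0.072220 = 2.8088.
⟨E⟩ = 0.13851 eV, ⟨E²⟩ = 0.040626 eV².
C_V/k_B = (⟨E²⟩ − ⟨E⟩²)/(kT)² = (0.040626 − 0.019185)/0.026244 = 0.817.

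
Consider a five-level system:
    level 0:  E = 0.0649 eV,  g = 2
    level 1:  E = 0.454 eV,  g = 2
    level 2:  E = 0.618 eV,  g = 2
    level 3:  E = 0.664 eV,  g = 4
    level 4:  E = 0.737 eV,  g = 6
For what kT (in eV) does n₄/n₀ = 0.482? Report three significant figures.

n₄/n₀ = (g₄/g₀) exp[−(E₄−E₀)/kT] = 0.482.
⇒ (E₄−E₀)/kT = ln((6/2)/0.482) = ln(6.2241) = 1.8284.
kT = 0.6721 eV / 1.8284 = 0.368 eV.

0.368 eV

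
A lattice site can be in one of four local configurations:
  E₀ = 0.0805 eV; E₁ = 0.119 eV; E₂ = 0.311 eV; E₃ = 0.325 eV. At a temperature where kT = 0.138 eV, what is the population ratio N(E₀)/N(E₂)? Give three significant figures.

5.31

n₀/n₂ = exp[−(E₀−E₂)/kT] = exp(−(-0.2305 eV)/(0.138 eV)) = exp(1.6703) = 5.31.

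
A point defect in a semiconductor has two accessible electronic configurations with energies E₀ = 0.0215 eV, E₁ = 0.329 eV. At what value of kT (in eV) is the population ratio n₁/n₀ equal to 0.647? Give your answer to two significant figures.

n₁/n₀ = exp[−(E₁−E₀)/kT] = 0.647.
⇒ (E₁−E₀)/kT = ln(1/0.647) = ln(1.546) = 0.4357.
kT = 0.3075 eV / 0.4357 = 0.71 eV.

0.71 eV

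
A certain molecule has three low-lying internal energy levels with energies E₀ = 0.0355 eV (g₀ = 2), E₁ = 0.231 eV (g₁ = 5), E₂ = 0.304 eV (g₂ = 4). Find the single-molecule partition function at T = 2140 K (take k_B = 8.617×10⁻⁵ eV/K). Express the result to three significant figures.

Z = 3.85

k_BT = 8.617×10⁻⁵ × 2140 K = 0.18440 eV.
Eᵢ/kT = 0.19252, 1.2527, 1.6486.
Z = Σ gᵢe^(−Eᵢ/kT) = 2·e^(−0.19252) + 5·e^(−1.2527) + 4·e^(−1.6486) = 1.6498 + 1.4287 + 0.76928 = 3.8478.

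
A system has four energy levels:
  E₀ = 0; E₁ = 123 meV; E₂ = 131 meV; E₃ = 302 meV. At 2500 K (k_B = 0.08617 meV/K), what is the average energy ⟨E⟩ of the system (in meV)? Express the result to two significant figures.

91 meV

k_BT = 0.08617 × 2500 K = 215.4 meV.
Eᵢ/kT = 0, 0.5710, 0.6082, 1.402.
Z = Σ e^(−Eᵢ/kT) = e^(−0) + e^(−0.5710) + e^(−0.6082) + e^(−1.402) = 1.000 + 0.5650 + 0.5443 + 0.2461 = 2.355.
⟨E⟩ = Σ Eᵢ e^(−Eᵢ/kT) / Z = (0·1.000 + 123·0.5650 + 131·0.5443 + 302·0.2461) / 2.355 = 91 meV.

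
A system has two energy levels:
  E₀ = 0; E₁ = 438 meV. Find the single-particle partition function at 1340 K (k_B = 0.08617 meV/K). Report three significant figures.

Z = 1.02

k_BT = 0.08617 × 1340 K = 115.47 meV.
Eᵢ/kT = 0, 3.7932.
Z = Σ e^(−Eᵢ/kT) = e^(−0) + e^(−3.7932) = 1.0000 + 0.022523 = 1.0225.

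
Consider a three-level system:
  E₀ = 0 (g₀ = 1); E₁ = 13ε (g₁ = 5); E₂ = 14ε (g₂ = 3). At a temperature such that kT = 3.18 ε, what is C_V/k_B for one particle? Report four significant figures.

1.683

Eᵢ/kT = 0, 4.08805, 4.40252.
Z = Σ gᵢe^(−Eᵢ/kT) = 1·e^(−0) + 5·e^(−4.08805) + 3·e^(−4.40252) = 1.00000 + 0.0838595 + 0.0367393 = 1.12060.
⟨E⟩ = 1.43184 ε, ⟨E²⟩ = 19.0730 ε².
C_V/k_B = (⟨E²⟩ − ⟨E⟩²)/(kT)² = (19.0730 − 2.05017)/10.1124 = 1.683.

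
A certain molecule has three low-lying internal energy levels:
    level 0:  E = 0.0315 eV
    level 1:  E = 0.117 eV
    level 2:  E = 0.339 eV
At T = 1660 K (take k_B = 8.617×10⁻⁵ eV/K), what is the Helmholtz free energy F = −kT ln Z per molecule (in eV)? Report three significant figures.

k_BT = 8.617×10⁻⁵ × 1660 K = 0.14304 eV.
Eᵢ/kT = 0.22022, 0.81795, 2.3700.
Z = Σ e^(−Eᵢ/kT) = e^(−0.22022) + e^(−0.81795) + e^(−2.3700) = 0.80234 + 0.44134 + 0.093481 = 1.3372.
F = −kT ln Z = −0.14304 × ln(1.3372) = −0.14304 × 0.29058 = -0.0416 eV.

-0.0416 eV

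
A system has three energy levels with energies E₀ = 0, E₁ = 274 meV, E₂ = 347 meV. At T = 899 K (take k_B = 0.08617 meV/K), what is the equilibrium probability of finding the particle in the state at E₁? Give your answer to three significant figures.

k_BT = 0.08617 × 899 K = 77.467 meV.
Eᵢ/kT = 0, 3.5370, 4.4793.
Z = Σ e^(−Eᵢ/kT) = e^(−0) + e^(−3.5370) + e^(−4.4793) = 1.0000 + 0.029100 + 0.011341 = 1.0404.
P₁ = e^(−E₁/kT) / Z = 0.029100/1.0404 = 0.0280.

0.0280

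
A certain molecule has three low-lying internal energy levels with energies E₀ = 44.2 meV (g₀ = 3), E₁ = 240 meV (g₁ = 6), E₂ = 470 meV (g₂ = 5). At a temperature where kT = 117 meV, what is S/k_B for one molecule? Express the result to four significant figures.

2.003

Eᵢ/kT = 0.377778, 2.05128, 4.01709.
Z = Σ gᵢe^(−Eᵢ/kT) = 3·e^(−0.377778) + 6·e^(−2.05128) + 5·e^(−4.01709) = 2.05615 + 0.771421 + 0.0900264 = 2.91760.
⟨E⟩ = Σ EᵢPᵢ = 109.109 meV.
S/k_B = ln Z + ⟨E⟩/kT = ln(2.91760) + 109.109/117 = 1.07076 + 0.932556 = 2.003.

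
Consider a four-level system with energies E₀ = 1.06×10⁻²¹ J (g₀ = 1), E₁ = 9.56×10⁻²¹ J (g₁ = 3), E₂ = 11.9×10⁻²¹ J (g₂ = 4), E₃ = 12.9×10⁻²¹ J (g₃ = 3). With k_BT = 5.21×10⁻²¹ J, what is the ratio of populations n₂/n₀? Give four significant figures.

0.4994

n₂/n₀ = (g₂/g₀) exp[−(E₂−E₀)/kT] = (4/1) × exp(−(10.84 ×10⁻²¹ J)/(5.21 ×10⁻²¹ J)) = (4/1) × exp(-2.08061) = 0.4994.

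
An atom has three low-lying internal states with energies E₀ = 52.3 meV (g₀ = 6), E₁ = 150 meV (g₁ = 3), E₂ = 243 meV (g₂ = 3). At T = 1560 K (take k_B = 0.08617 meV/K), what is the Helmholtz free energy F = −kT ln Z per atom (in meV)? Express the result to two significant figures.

-230 meV

k_BT = 0.08617 × 1560 K = 134.4 meV.
Eᵢ/kT = 0.3891, 1.116, 1.808.
Z = Σ gᵢe^(−Eᵢ/kT) = 6·e^(−0.3891) + 3·e^(−1.116) + 3·e^(−1.808) = 4.066 + 0.9828 + 0.4919 = 5.541.
F = −kT ln Z = −134.4 × ln(5.541) = −134.4 × 1.712 = -230 meV.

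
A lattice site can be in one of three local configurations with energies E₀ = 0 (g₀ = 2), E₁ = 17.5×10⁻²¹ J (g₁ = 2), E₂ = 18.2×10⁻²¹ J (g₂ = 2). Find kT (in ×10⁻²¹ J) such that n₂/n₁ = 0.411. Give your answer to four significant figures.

n₂/n₁ = (g₂/g₁) exp[−(E₂−E₁)/kT] = 0.411.
⇒ (E₂−E₁)/kT = ln((2/2)/0.411) = ln(2.43309) = 0.889162.
kT = 0.7 ×10⁻²¹ J / 0.889162 = 0.7873 ×10⁻²¹ J.

0.7873 ×10⁻²¹ J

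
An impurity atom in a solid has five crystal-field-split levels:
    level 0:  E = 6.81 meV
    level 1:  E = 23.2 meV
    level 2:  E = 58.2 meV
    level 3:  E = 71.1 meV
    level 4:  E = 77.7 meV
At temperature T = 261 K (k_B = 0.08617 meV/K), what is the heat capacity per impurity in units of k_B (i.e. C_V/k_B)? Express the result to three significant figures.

k_BT = 0.08617 × 261 K = 22.490 meV.
Eᵢ/kT = 0.30280, 1.0316, 2.5878, 3.1614, 3.4549.
Z = Σ e^(−Eᵢ/kT) = e^(−0.30280) + e^(−1.0316) + e^(−2.5878) + e^(−3.1614) + e^(−3.4549) = 0.73875 + 0.35644 + 0.075185 + 0.042366 + 0.031590 = 1.2443.
⟨E⟩ = 18.599 meV, ⟨E²⟩ = 711.78 meV².
C_V/k_B = (⟨E²⟩ − ⟨E⟩²)/(kT)² = (711.78 − 345.92)/505.80 = 0.723.

0.723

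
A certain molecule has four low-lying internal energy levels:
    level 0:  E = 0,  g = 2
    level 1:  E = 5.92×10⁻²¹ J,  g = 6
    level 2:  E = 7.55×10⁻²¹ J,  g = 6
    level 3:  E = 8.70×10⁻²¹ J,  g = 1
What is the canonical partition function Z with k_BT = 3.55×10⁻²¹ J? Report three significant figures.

Eᵢ/kT = 0, 1.6676, 2.1268, 2.4507.
Z = Σ gᵢe^(−Eᵢ/kT) = 2·e^(−0) + 6·e^(−1.6676) + 6·e^(−2.1268) + 1·e^(−2.4507) = 2.0000 + 1.1322 + 0.71531 + 0.086233 = 3.9337.

Z = 3.93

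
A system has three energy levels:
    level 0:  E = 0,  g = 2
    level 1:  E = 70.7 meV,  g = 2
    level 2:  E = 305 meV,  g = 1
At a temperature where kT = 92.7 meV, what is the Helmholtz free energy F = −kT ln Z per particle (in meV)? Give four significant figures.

Eᵢ/kT = 0, 0.762675, 3.29018.
Z = Σ gᵢe^(−Eᵢ/kT) = 2·e^(−0) + 2·e^(−0.762675) + 1·e^(−3.29018) = 2.00000 + 0.932834 + 0.0372471 = 2.97008.
F = −kT ln Z = −92.7 × ln(2.97008) = −92.7 × 1.08859 = -100.9 meV.

-100.9 meV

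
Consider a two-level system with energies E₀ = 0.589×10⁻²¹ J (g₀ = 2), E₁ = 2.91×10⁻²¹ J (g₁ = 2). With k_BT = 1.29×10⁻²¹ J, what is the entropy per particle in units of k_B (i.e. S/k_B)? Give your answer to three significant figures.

Eᵢ/kT = 0.45659, 2.2558.
Z = Σ gᵢe^(−Eᵢ/kT) = 2·e^(−0.45659) + 2·e^(−2.2558) = 1.2669 + 0.20958 = 1.4765.
⟨E⟩ = Σ EᵢPᵢ = 0.91844 ×10⁻²¹ J.
S/k_B = ln Z + ⟨E⟩/kT = ln(1.4765) + 0.91844/1.29 = 0.38967 + 0.71197 = 1.10.

1.10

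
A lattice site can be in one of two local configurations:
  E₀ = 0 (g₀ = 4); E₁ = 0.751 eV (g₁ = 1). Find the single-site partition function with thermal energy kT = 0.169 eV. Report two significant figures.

Eᵢ/kT = 0, 4.444.
Z = Σ gᵢe^(−Eᵢ/kT) = 4·e^(−0) + 1·e^(−4.444) = 4.000 + 0.01175 = 4.012.

Z = 4.0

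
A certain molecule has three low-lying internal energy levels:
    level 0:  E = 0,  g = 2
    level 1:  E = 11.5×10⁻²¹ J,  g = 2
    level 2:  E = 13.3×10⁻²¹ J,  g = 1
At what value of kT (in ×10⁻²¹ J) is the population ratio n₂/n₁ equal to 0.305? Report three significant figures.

3.64 ×10⁻²¹ J

n₂/n₁ = (g₂/g₁) exp[−(E₂−E₁)/kT] = 0.305.
⇒ (E₂−E₁)/kT = ln((1/2)/0.305) = ln(1.6393) = 0.49427.
kT = 1.8 ×10⁻²¹ J / 0.49427 = 3.64 ×10⁻²¹ J.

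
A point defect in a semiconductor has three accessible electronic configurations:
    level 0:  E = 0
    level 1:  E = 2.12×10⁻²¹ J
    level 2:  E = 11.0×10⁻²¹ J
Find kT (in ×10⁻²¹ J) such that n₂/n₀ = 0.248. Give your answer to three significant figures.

n₂/n₀ = exp[−(E₂−E₀)/kT] = 0.248.
⇒ (E₂−E₀)/kT = ln(1/0.248) = ln(4.0323) = 1.3943.
kT = 11.0 ×10⁻²¹ J / 1.3943 = 7.89 ×10⁻²¹ J.

7.89 ×10⁻²¹ J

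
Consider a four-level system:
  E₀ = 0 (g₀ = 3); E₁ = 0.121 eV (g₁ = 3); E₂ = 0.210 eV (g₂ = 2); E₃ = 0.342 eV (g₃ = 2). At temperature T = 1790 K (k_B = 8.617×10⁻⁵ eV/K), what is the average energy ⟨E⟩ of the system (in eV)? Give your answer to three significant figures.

0.0682 eV

k_BT = 8.617×10⁻⁵ × 1790 K = 0.15424 eV.
Eᵢ/kT = 0, 0.78449, 1.3615, 2.2173.
Z = Σ gᵢe^(−Eᵢ/kT) = 3·e^(−0) + 3·e^(−0.78449) + 2·e^(−1.3615) + 2·e^(−2.2173) = 3.0000 + 1.3691 + 0.51255 + 0.21781 = 5.0995.
⟨E⟩ = Σ Eᵢ gᵢe^(−Eᵢ/kT) / Z = (0·3.0000 + 0.121·1.3691 + 0.210·0.51255 + 0.342·0.21781) / 5.0995 = 0.0682 eV.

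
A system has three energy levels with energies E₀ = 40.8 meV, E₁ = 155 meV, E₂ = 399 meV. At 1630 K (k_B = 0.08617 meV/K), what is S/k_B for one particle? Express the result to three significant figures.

0.788

k_BT = 0.08617 × 1630 K = 140.46 meV.
Eᵢ/kT = 0.29047, 1.1035, 2.8407.
Z = Σ e^(−Eᵢ/kT) = e^(−0.29047) + e^(−1.1035) + e^(−2.8407) = 0.74791 + 0.33171 + 0.058385 = 1.1380.
⟨E⟩ = Σ EᵢPᵢ = 92.465 meV.
S/k_B = ln Z + ⟨E⟩/kT = ln(1.1380) + 92.465/140.46 = 0.12927 + 0.65830 = 0.788.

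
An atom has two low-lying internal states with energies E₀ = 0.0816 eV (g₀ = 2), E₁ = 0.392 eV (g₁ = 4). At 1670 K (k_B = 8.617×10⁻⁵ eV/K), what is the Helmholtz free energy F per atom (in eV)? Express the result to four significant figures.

k_BT = 8.617×10⁻⁵ × 1670 K = 0.143904 eV.
Eᵢ/kT = 0.567045, 2.72404.
Z = Σ gᵢe^(−Eᵢ/kT) = 2·e^(−0.567045) + 4·e^(−2.72404) = 1.13440 + 0.262437 = 1.39684.
F = −kT ln Z = −0.143904 × ln(1.39684) = −0.143904 × 0.334213 = -0.04809 eV.

-0.04809 eV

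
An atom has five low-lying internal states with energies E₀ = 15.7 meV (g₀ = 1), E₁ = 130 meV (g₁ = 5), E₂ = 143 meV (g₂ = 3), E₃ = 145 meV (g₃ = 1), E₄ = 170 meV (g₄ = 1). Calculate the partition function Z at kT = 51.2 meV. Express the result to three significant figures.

Z = 1.41

Eᵢ/kT = 0.30664, 2.5391, 2.7930, 2.8320, 3.3203.
Z = Σ gᵢe^(−Eᵢ/kT) = 1·e^(−0.30664) + 5·e^(−2.5391) + 3·e^(−2.7930) + 1·e^(−2.8320) + 1·e^(−3.3203) = 0.73592 + 0.39469 + 0.18371 + 0.058895 + 0.036142 = 1.4094.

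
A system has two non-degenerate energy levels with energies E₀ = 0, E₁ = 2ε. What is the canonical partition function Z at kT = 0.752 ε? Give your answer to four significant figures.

Eᵢ/kT = 0, 2.65957.
Z = Σ e^(−Eᵢ/kT) = e^(−0) + e^(−2.65957) = 1.00000 + 0.0699783 = 1.06998.

Z = 1.070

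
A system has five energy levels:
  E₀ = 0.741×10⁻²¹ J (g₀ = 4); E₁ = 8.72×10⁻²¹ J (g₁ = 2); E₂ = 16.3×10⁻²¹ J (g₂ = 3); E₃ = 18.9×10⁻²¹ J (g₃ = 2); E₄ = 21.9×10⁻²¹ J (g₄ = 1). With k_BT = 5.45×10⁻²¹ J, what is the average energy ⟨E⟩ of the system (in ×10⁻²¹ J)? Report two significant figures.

2.5 ×10⁻²¹ J

Eᵢ/kT = 0.1360, 1.600, 2.991, 3.468, 4.018.
Z = Σ gᵢe^(−Eᵢ/kT) = 4·e^(−0.1360) + 2·e^(−1.600) + 3·e^(−2.991) + 2·e^(−3.468) + 1·e^(−4.018) = 3.491 + 0.4038 + 0.1507 + 0.06236 + 0.01799 = 4.126.
⟨E⟩ = Σ Eᵢ gᵢe^(−Eᵢ/kT) / Z = (0.741·3.491 + 8.72·0.4038 + 16.3·0.1507 + 18.9·0.06236 + 21.9·0.01799) / 4.126 = 2.5 ×10⁻²¹ J.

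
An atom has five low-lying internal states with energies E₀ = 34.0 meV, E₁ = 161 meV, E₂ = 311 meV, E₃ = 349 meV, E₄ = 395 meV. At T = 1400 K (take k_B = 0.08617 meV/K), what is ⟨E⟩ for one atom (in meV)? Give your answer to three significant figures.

106 meV

k_BT = 0.08617 × 1400 K = 120.64 meV.
Eᵢ/kT = 0.28183, 1.3345, 2.5779, 2.8929, 3.2742.
Z = Σ e^(−Eᵢ/kT) = e^(−0.28183) + e^(−1.3345) + e^(−2.5779) + e^(−2.8929) + e^(−3.2742) = 0.75440 + 0.26329 + 0.075933 + 0.055415 + 0.037847 = 1.1869.
⟨E⟩ = Σ Eᵢ e^(−Eᵢ/kT) / Z = (34.0·0.75440 + 161·0.26329 + 311·0.075933 + 349·0.055415 + 395·0.037847) / 1.1869 = 106 meV.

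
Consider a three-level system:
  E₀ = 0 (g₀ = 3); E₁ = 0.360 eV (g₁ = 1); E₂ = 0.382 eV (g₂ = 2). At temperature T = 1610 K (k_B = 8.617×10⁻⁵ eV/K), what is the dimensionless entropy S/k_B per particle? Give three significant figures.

1.33

k_BT = 8.617×10⁻⁵ × 1610 K = 0.13873 eV.
Eᵢ/kT = 0, 2.5950, 2.7536.
Z = Σ gᵢe^(−Eᵢ/kT) = 3·e^(−0) + 1·e^(−2.5950) + 2·e^(−2.7536) = 3.0000 + 0.074646 + 0.12740 = 3.2020.
⟨E⟩ = Σ EᵢPᵢ = 0.023591 eV.
S/k_B = ln Z + ⟨E⟩/kT = ln(3.2020) + 0.023591/0.13873 = 1.1638 + 0.17005 = 1.33.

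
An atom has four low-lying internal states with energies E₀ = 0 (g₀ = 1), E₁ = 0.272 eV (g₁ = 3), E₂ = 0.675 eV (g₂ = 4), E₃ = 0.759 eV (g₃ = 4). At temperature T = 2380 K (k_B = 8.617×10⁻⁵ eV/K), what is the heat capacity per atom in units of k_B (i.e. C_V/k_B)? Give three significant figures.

k_BT = 8.617×10⁻⁵ × 2380 K = 0.20508 eV.
Eᵢ/kT = 0, 1.3263, 3.2914, 3.7010.
Z = Σ gᵢe^(−Eᵢ/kT) = 1·e^(−0) + 3·e^(−1.3263) + 4·e^(−3.2914) + 4·e^(−3.7010) = 1.0000 + 0.79637 + 0.14881 + 0.098795 = 2.0440.
⟨E⟩ = 0.19180 eV, ⟨E²⟩ = 0.089841 eV².
C_V/k_B = (⟨E²⟩ − ⟨E⟩²)/(kT)² = (0.089841 − 0.036787)/0.042058 = 1.26.

1.26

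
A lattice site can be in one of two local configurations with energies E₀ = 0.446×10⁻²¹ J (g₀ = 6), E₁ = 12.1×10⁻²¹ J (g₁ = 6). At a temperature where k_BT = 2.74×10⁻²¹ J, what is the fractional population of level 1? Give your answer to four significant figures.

Eᵢ/kT = 0.162774, 4.41606.
Z = Σ gᵢe^(−Eᵢ/kT) = 6·e^(−0.162774) + 6·e^(−4.41606) = 5.09870 + 0.0724904 = 5.17119.
P₁ = g₁ e^(−E₁/kT) / Z = 0.0724904/5.17119 = 0.01402.

0.01402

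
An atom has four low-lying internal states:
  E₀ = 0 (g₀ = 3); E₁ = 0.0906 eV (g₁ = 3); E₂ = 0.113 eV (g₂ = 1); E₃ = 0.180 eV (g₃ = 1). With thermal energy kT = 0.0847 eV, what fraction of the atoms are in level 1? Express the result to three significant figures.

Eᵢ/kT = 0, 1.0697, 1.3341, 2.1251.
Z = Σ gᵢe^(−Eᵢ/kT) = 3·e^(−0) + 3·e^(−1.0697) + 1·e^(−1.3341) + 1·e^(−2.1251) = 3.0000 + 1.0293 + 0.26340 + 0.11942 = 4.4121.
P₁ = g₁ e^(−E₁/kT) / Z = 1.0293/4.4121 = 0.233.

0.233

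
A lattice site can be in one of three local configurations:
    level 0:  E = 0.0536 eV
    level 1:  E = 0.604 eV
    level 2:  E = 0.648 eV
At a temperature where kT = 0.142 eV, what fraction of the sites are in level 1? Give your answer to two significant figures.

0.020

Eᵢ/kT = 0.3775, 4.254, 4.563.
Z = Σ e^(−Eᵢ/kT) = e^(−0.3775) + e^(−4.254) + e^(−4.563) = 0.6856 + 0.01421 + 0.01043 = 0.7102.
P₁ = e^(−E₁/kT) / Z = 0.01421/0.7102 = 0.020.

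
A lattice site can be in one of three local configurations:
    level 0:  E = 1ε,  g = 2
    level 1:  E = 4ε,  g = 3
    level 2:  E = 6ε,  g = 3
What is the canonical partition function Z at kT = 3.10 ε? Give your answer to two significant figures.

Z = 2.7

Eᵢ/kT = 0.3226, 1.290, 1.935.
Z = Σ gᵢe^(−Eᵢ/kT) = 2·e^(−0.3226) + 3·e^(−1.290) + 3·e^(−1.935) = 1.449 + 0.8258 + 0.4333 = 2.708.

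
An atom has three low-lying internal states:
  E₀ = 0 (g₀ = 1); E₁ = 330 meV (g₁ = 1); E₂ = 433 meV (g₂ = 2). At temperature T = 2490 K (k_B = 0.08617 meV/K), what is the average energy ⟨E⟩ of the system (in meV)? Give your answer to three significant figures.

k_BT = 0.08617 × 2490 K = 214.56 meV.
Eᵢ/kT = 0, 1.5380, 2.0181.
Z = Σ gᵢe^(−Eᵢ/kT) = 1·e^(−0) + 1·e^(−1.5380) + 2·e^(−2.0181) = 1.0000 + 0.21481 + 0.26582 = 1.4806.
⟨E⟩ = Σ Eᵢ gᵢe^(−Eᵢ/kT) / Z = (0·1.0000 + 330·0.21481 + 433·0.26582) / 1.4806 = 126 meV.

126 meV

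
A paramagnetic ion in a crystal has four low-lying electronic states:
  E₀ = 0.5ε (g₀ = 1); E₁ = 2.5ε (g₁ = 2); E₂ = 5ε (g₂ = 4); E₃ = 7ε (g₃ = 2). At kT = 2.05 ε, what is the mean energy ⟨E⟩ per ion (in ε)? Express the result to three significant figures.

2.28 ε

Eᵢ/kT = 0.24390, 1.2195, 2.4390, 3.4146.
Z = Σ gᵢe^(−Eᵢ/kT) = 1·e^(−0.24390) + 2·e^(−1.2195) + 4·e^(−2.4390) + 2·e^(−3.4146) = 0.78357 + 0.59076 + 0.34899 + 0.065779 = 1.7891.
⟨E⟩ = Σ Eᵢ gᵢe^(−Eᵢ/kT) / Z = (0.5·0.78357 + 2.5·0.59076 + 5·0.34899 + 7·0.065779) / 1.7891 = 2.28 ε.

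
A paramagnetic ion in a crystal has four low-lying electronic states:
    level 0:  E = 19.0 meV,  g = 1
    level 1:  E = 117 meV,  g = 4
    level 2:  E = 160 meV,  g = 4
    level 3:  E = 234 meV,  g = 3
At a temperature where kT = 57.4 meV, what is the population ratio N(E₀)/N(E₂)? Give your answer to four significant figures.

n₀/n₂ = (g₀/g₂) exp[−(E₀−E₂)/kT] = (1/4) × exp(−(-141.0 meV)/(57.4 meV)) = (1/4) × exp(2.45645) = 2.916.

2.916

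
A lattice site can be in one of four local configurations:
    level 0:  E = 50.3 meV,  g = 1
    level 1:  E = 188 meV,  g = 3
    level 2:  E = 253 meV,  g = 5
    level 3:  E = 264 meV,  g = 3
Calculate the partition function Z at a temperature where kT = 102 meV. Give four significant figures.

Z = 1.730

Eᵢ/kT = 0.493137, 1.84314, 2.48039, 2.58824.
Z = Σ gᵢe^(−Eᵢ/kT) = 1·e^(−0.493137) + 3·e^(−1.84314) + 5·e^(−2.48039) + 3·e^(−2.58824) = 0.610708 + 0.474959 + 0.418553 + 0.225457 = 1.72968.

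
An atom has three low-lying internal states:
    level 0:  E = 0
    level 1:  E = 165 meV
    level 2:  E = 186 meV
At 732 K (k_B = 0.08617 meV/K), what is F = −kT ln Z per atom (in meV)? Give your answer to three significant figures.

-7.46 meV

k_BT = 0.08617 × 732 K = 63.076 meV.
Eᵢ/kT = 0, 2.6159, 2.9488.
Z = Σ e^(−Eᵢ/kT) = e^(−0) + e^(−2.6159) + e^(−2.9488) = 1.0000 + 0.073102 + 0.052403 = 1.1255.
F = −kT ln Z = −63.076 × ln(1.1255) = −63.076 × 0.11823 = -7.46 meV.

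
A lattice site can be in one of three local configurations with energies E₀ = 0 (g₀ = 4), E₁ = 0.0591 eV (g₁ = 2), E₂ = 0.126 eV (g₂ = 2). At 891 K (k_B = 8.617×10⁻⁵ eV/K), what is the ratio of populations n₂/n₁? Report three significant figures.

k_BT = 8.617×10⁻⁵ × 891 K = 0.076777 eV.
n₂/n₁ = (g₂/g₁) exp[−(E₂−E₁)/kT] = (2/2) × exp(−(0.0669 eV)/(0.076777 eV)) = (2/2) × exp(-0.87135) = 0.418.

0.418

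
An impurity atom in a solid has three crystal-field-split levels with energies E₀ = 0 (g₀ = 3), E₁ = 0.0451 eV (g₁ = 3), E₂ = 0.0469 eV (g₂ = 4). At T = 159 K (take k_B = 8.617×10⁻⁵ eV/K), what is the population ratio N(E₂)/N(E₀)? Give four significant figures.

0.04348

k_BT = 8.617×10⁻⁵ × 159 K = 0.0137010 eV.
n₂/n₀ = (g₂/g₀) exp[−(E₂−E₀)/kT] = (4/3) × exp(−(0.0469 eV)/(0.0137010 eV)) = (4/3) × exp(-3.42311) = 0.04348.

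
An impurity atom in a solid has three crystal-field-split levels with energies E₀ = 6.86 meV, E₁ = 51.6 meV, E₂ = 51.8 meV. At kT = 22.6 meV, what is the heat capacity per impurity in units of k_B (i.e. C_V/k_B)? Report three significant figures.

0.666

Eᵢ/kT = 0.30354, 2.2832, 2.2920.
Z = Σ e^(−Eᵢ/kT) = e^(−0.30354) + e^(−2.2832) + e^(−2.2920) = 0.73820 + 0.10196 + 0.10106 = 0.94122.
⟨E⟩ = 16.532 meV, ⟨E²⟩ = 613.44 meV².
C_V/k_B = (⟨E²⟩ − ⟨E⟩²)/(kT)² = (613.44 − 273.31)/510.76 = 0.666.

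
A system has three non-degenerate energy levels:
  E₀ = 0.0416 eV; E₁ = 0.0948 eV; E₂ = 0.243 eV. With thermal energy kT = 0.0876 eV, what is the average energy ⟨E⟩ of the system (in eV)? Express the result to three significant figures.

Eᵢ/kT = 0.47489, 1.0822, 2.7740.
Z = Σ e^(−Eᵢ/kT) = e^(−0.47489) + e^(−1.0822) + e^(−2.7740) = 0.62195 + 0.33885 + 0.062412 = 1.0232.
⟨E⟩ = Σ Eᵢ e^(−Eᵢ/kT) / Z = (0.0416·0.62195 + 0.0948·0.33885 + 0.243·0.062412) / 1.0232 = 0.0715 eV.

0.0715 eV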